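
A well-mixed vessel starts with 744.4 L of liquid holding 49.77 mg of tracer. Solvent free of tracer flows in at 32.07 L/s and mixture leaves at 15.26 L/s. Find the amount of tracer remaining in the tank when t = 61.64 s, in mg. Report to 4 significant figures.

Total volume: dV/dt = Q_in − Q_out = 16.8100 L/s, so V(t) = 744.4 + 16.8100 t and V(61.64) = 1780.57 L.
Species balance (pure solvent in): dm/dt = −Q_out · m/V(t).
dm/m = −Q_out dt/(V₀ + 16.8100 t); integrating gives ln(m/m₀) = −(Q_out/(Q_in−Q_out)) ln(V/V₀).
m = m₀ (V₀/V)^(Q_out/(Q_in−Q_out)) = 49.77 × (744.4/1780.57)^(0.907793) = 22.5496 mg.

22.55 mg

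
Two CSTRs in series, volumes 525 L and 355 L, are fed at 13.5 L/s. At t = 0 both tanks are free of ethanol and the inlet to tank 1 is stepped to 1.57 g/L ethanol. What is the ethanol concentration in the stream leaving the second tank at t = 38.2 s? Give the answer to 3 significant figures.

0.521 g/L

Species balance on tank i: dCᵢ/dt = (Cᵢ₋₁ − Cᵢ)/τᵢ with τᵢ = Vᵢ/Q.
τ₁ = 525/13.5 = 38.889 s; τ₂ = 355/13.5 = 26.296 s.
Solving the cascade with C₁(0)=C₂(0)=0 gives C₂(t) = C_in[1 − (τ₁ e^(−t/τ₁) − τ₂ e^(−t/τ₂))/(τ₁ − τ₂)].
At t = 38.2: e^(−t/τ₁) = 0.37445, e^(−t/τ₂) = 0.23394.
C₂ = 1.57·[1 − (38.889·0.37445 − 26.296·0.23394)/(12.593)] = 1.57·0.33213 = 0.52144 g/L.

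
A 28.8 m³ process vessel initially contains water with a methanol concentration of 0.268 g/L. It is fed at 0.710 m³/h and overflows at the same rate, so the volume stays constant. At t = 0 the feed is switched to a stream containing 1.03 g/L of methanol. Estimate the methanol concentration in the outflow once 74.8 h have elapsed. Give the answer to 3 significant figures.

Species balance on the tank: V dC/dt = Q(C_in − C).
Time constant τ = V/Q = 28.8/0.710 = 40.563 h.
This is linear first-order; C(t) = C_in + (C₀ − C_in) e^(−t/τ).
C(74.8) = 1.03 + (0.268 − 1.03)·e^(−74.8/40.563) = 1.03 + (-0.76200)·0.15818 = 0.90947 g/L.

0.909 g/L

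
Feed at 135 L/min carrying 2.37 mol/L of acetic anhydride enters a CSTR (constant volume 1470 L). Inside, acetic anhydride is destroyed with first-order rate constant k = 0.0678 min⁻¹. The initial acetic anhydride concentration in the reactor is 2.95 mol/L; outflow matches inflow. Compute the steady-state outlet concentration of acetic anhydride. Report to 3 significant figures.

1.36 mol/L

Species balance: V dC/dt = Q C_in − Q C − k V C.
Steady state (dC/dt = 0): C_ss = Q C_in/(Q + kV) = C_in/(1 + kV/Q).
C_ss = 135·2.37/(135 + 0.0678·1470) = 319.95/234.67 = 1.3634 mol/L.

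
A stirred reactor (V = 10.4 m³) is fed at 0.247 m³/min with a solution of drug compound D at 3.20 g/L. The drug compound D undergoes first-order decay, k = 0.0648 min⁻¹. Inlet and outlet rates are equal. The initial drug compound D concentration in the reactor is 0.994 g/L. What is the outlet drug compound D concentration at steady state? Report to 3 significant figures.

Accumulation = in − out − consumed: V dC/dt = Q C_in − Q C − k V C.
At steady state: 0 = Q C_in − (Q + kV) C_ss, so C_ss = Q C_in/(Q + kV).
C_ss = 0.247·3.20/(0.247 + 0.0648·10.4) = 0.79040/0.92092 = 0.85827 g/L.

0.858 g/L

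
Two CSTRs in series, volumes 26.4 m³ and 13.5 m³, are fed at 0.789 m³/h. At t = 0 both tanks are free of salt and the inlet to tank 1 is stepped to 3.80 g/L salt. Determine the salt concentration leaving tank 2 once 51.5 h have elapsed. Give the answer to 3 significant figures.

Species balance on tank i: dCᵢ/dt = (Cᵢ₋₁ − Cᵢ)/τᵢ with τᵢ = Vᵢ/Q.
τ₁ = 26.4/0.789 = 33.460 h; τ₂ = 13.5/0.789 = 17.110 h.
Tank 1: C₁ = C_in(1 − e^(−t/τ₁)). Tank 2 (τ₁ ≠ τ₂): C₂ = C_in[1 − (τ₁ e^(−t/τ₁) − τ₂ e^(−t/τ₂))/(τ₁ − τ₂)].
At t = 51.5: e^(−t/τ₁) = 0.21456, e^(−t/τ₂) = 0.049297.
C₂ = 3.80·[1 − (33.460·0.21456 − 17.110·0.049297)/(16.350)] = 3.80·0.61248 = 2.3274 g/L.

2.33 g/L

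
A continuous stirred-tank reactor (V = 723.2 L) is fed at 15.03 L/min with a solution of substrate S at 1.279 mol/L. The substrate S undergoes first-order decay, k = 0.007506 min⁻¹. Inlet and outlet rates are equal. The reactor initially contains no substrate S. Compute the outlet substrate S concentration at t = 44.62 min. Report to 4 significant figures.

0.6737 mol/L

Species balance: V dC/dt = Q C_in − Q C − k V C.
dC/dt = (Q/V) C_in − (Q/V + k) C; effective rate a = Q/V + k = 0.0207826 + 0.007506 = 0.0282886 min⁻¹.
C_ss = Q C_in/(Q + kV) = 0.939635 mol/L; C(t) = C_ss + (C₀ − C_ss) e^(−a t).
C(44.62) = 0.939635 + (-0.939635)·e^(−0.0282886·44.62) = 0.939635 + (-0.939635)·0.283020 = 0.673700 mol/L.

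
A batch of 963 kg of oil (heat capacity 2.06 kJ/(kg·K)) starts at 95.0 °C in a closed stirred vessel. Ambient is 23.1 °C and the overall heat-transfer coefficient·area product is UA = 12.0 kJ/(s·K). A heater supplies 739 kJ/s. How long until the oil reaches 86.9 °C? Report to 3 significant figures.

Unsteady energy balance on the tank contents: M c_p dT/dt = −UA(T − T_amb) + Q̇.
τ = M c_p/UA = 165.31 s; T_ss = T_amb + Q̇/UA = 23.1 + 739/12.0 = 84.683 °C.
T(t) = T_ss + (T₀ − T_ss)e^(−t/τ); set T = 86.9:
t = −τ ln[(T − T_ss)/(T₀ − T_ss)] = −165.31 · ln(0.21486) = 254.21 s.

254 s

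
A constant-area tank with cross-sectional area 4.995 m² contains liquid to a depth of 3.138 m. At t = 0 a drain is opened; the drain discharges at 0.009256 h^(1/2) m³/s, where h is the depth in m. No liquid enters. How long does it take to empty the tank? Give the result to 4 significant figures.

1912 s

A dh/dt = −Q_out = −0.009256 √h.
∫ h^(−1/2) dh = −(0.009256/A) ∫ dt, giving 2√h = 2√h₀ − (0.009256/A) t.
Set h = 0: 2√h₀ = (0.009256/A) t_empty ⇒ t_empty = 2A√h₀/0.009256.
t_empty = 2·4.995·√3.138/0.009256 = 9.99000·1.77144/0.009256 = 1911.92 s.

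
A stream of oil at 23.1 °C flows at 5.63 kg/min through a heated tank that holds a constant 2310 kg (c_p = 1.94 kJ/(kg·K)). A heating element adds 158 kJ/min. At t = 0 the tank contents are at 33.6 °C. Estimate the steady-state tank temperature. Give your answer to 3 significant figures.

M c_p dT/dt = ṁ c_p (T_in − T) + Q̇.
At steady state dT/dt = 0 ⇒ T_ss = T_in + Q̇/(ṁ c_p) = 23.1 + 158/(5.63·1.94) = 37.566 °C.

37.6 °C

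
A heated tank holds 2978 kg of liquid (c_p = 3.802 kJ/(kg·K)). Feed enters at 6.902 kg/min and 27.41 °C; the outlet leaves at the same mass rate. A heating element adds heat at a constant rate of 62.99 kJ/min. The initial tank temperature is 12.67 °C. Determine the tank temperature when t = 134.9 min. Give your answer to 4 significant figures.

Heat balance on the well-mixed liquid: M c_p dT/dt = ṁ c_p (T_in − T) + 62.99.
τ = M/ṁ = 431.469 min; T_ss = T_in + Q̇/(ṁ c_p) = 27.41 + 62.99/(6.902·3.802) = 29.8104 °C.
This is linear first-order; T(t) = T_ss + (T₀ − T_ss) e^(−t/τ).
T(134.9) = 29.8104 + (-17.1404)·e^(−134.9/431.469) = 29.8104 + (-17.1404)·0.731504 = 17.2721 °C.

17.27 °C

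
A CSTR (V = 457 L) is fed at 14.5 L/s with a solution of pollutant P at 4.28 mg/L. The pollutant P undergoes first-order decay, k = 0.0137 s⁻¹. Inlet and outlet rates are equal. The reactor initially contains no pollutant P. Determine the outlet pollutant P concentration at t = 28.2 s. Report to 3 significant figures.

V dC/dt = Q(C_in − C) − k V C.
This is linear with rate a = Q/V + k = 0.045429 s⁻¹.
C_ss = Q C_in/(Q + kV) = 2.9893 mg/L; C(t) = C_ss + (C₀ − C_ss) e^(−a t).
C(28.2) = 2.9893 + (-2.9893)·e^(−0.045429·28.2) = 2.9893 + (-2.9893)·0.27773 = 2.1590 mg/L.

2.16 mg/L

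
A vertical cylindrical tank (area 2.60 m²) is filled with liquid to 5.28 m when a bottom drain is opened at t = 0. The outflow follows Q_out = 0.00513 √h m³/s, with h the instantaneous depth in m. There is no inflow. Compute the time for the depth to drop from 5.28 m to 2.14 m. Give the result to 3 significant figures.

846 s

With no inflow, A dh/dt = −0.00513 √h.
This is separable: 2 d(√h)/dt = −0.00513/A, so √h = √h₀ − (0.00513/(2A)) t.
t = 2A(√h₀ − √h)/0.00513 = 2·2.60·(√5.28 − √2.14)/0.00513
  = 5.2000 × (2.2978 − 1.4629) / 0.00513 = 846.34 s.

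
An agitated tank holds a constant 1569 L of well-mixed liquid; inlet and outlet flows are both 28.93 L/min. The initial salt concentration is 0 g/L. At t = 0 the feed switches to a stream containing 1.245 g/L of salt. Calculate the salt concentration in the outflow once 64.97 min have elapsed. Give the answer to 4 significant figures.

Accumulation = in − out for the solute gives V dC/dt = Q(C_in − C).
Rewrite as dC/dt + C/τ = C_in/τ, τ = V/Q = 54.2344 min.
Integrating: C(t) = C_in + (C₀ − C_in) e^(−t/τ).
C(64.97) = 1.245 + (0 − 1.245)·e^(−64.97/54.2344) = 1.245 + (-1.24500)·0.301813 = 0.869243 g/L.

0.8692 g/L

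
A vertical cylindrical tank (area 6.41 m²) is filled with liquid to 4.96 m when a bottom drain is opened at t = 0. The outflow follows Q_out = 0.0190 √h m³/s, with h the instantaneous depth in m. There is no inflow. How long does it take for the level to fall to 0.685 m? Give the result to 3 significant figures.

944 s

With no inflow, A dh/dt = −0.0190 √h.
∫ h^(−1/2) dh = −(0.0190/A) ∫ dt, giving 2√h = 2√h₀ − (0.0190/A) t.
t = 2A(√h₀ − √h)/0.0190 = 2·6.41·(√4.96 − √0.685)/0.0190
  = 12.820 × (2.2271 − 0.82765) / 0.0190 = 944.27 s.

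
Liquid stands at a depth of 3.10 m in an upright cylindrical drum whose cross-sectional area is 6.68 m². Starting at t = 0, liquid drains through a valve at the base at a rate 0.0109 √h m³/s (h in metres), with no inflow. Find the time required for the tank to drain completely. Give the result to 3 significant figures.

2160 s

With no inflow, A dh/dt = −0.0109 √h.
Separate and integrate: 2(√h − √h₀) = −(0.0109/A) t.
Tank is empty when √h = 0: t_empty = 2A√h₀/0.0109.
t_empty = 2·6.68·√3.10/0.0109 = 13.360·1.7607/0.0109 = 2158.0 s.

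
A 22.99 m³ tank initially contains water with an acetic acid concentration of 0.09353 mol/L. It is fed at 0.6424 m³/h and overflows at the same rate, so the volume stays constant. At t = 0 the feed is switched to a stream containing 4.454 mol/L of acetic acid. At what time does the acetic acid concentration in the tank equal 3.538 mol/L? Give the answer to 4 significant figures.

Species balance: V dC/dt = Q(C_in − C) ⇒ τ = V/Q = 35.7877 h.
C(t) = C_in + (C₀ − C_in) e^(−t/τ). Set C = 3.538 and solve for t:
e^(−t/τ) = (C − C_in)/(C₀ − C_in) = (3.538 − 4.454)/(0.09353 − 4.454) = 0.210069
t = −τ ln(…) = 35.7877 × 1.56032 = 55.8402 h.

55.84 h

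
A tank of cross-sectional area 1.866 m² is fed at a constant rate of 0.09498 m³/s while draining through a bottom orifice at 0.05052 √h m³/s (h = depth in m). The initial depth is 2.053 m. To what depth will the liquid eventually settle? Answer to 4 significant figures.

A dh/dt = Q_in − 0.05052 √h. Steady state requires inflow = outflow:
Q_in = 0.05052 √h_ss ⇒ √h_ss = 0.09498/0.05052 = 1.88005.
h_ss = 1.88005² = 3.53458 m. (Since h₀ = 2.053 m < h_ss, the level will rise toward this value.)

3.535 m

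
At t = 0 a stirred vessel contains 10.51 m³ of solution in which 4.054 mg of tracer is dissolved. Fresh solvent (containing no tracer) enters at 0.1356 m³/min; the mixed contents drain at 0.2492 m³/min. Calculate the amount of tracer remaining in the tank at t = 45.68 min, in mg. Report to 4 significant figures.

Let m(t) be the amount of tracer. Volume: V(t) = V₀ + (Q_in − Q_out) t = 10.51 − 0.113600 t; V(45.68) = 5.32075 m³.
Solute balance: dm/dt = 0 − Q_out C = −Q_out m/V(t).
Separate: dm/m = −Q_out dt/V(t) ⇒ ln(m/m₀) = −(Q_out/(Q_in−Q_out)) ln(V/V₀).
m = m₀ (V₀/V)^(Q_out/(Q_in−Q_out)) = 4.054 × (10.51/5.32075)^(-2.19366) = 0.910693 mg.

0.9107 mg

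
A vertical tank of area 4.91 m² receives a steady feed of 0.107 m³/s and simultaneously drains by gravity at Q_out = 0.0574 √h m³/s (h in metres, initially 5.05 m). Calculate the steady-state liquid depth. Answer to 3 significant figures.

A dh/dt = Q_in − 0.0574 √h. Steady state requires inflow = outflow:
Q_in = 0.0574 √h_ss ⇒ √h_ss = 0.107/0.0574 = 1.8641.
h_ss = 1.8641² = 3.4749 m. (Since h₀ = 5.05 m > h_ss, the level will fall toward this value.)

3.47 m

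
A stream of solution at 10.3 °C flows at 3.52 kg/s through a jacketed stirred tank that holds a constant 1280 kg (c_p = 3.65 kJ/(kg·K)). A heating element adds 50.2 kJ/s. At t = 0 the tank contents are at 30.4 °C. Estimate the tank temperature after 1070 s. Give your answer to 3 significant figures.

15.1 °C

M c_p dT/dt = ṁ c_p (T_in − T) + Q̇.
τ = M/ṁ = 363.64 s; T_ss = T_in + Q̇/(ṁ c_p) = 10.3 + 50.2/(3.52·3.65) = 14.207 °C.
This is linear first-order; T(t) = T_ss + (T₀ − T_ss) e^(−t/τ).
T(1070) = 14.207 + (16.193)·e^(−1070/363.64) = 14.207 + (16.193)·0.052734 = 15.061 °C.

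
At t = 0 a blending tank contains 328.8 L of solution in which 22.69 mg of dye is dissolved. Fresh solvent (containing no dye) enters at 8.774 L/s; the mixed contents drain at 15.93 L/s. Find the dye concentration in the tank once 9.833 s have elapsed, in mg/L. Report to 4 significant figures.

0.05137 mg/L

Total volume: dV/dt = Q_in − Q_out = -7.15600 L/s, so V(t) = 328.8 − 7.15600 t and V(9.833) = 258.435 L.
No dye enters, so dm/dt = −Q_out · (m/V).
Separate: dm/m = −Q_out dt/V(t) ⇒ ln(m/m₀) = −(Q_out/(Q_in−Q_out)) ln(V/V₀).
m = m₀ (V₀/V)^(Q_out/(Q_in−Q_out)) = 22.69 × (328.8/258.435)^(-2.22610) = 13.2748 mg.
C = m/V = 13.2748/258.435 = 0.0513661 mg/L.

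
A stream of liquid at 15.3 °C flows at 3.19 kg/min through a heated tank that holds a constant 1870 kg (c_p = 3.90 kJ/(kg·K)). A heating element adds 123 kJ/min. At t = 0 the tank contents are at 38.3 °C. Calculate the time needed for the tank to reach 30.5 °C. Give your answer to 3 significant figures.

530 min

Unsteady energy balance on the tank contents: M c_p dT/dt = ṁ c_p (T_in − T) + 123.
τ = M/ṁ = 586.21 min; T_ss = T_in + Q̇/(ṁ c_p) = 25.187 °C.
T(t) = T_ss + (T₀ − T_ss) e^(−t/τ). Set T = 30.5:
e^(−t/τ) = (30.5 − 25.187)/(38.3 − 25.187) = 0.40519
t = −586.21 · ln(0.40519) = 529.59 min.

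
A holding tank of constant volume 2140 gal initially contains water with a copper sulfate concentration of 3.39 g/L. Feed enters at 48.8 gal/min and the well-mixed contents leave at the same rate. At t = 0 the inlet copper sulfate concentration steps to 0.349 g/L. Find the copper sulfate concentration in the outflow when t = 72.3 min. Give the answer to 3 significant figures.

Accumulation = in − out for the solute gives V dC/dt = Q(C_in − C).
So dC/dt = (C_in − C)/τ with τ = V/Q = 2140/48.8 = 43.852 min.
Integrating: C(t) = C_in + (C₀ − C_in) e^(−t/τ).
C(72.3) = 0.349 + (3.39 − 0.349)·e^(−72.3/43.852) = 0.349 + (3.0410)·0.19230 = 0.93378 g/L.

0.934 g/L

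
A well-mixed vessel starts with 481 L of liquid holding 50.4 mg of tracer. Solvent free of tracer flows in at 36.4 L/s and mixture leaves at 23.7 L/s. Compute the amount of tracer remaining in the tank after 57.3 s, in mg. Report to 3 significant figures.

Total volume: dV/dt = Q_in − Q_out = 12.700 L/s, so V(t) = 481 + 12.700 t and V(57.3) = 1208.7 L.
Solute balance: dm/dt = 0 − Q_out C = −Q_out m/V(t).
dm/m = −Q_out dt/(V₀ + 12.700 t); integrating gives ln(m/m₀) = −(Q_out/(Q_in−Q_out)) ln(V/V₀).
m = m₀ (V₀/V)^(Q_out/(Q_in−Q_out)) = 50.4 × (481/1208.7)^(1.8661) = 9.0291 mg.

9.03 mg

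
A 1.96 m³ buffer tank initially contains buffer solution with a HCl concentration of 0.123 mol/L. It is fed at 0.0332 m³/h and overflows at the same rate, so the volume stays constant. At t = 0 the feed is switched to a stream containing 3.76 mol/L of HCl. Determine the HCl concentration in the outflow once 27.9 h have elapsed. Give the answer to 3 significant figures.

Unsteady species balance (constant V, well mixed): V dC/dt = Q(C_in − C).
So dC/dt = (C_in − C)/τ with τ = V/Q = 1.96/0.0332 = 59.036 h.
Solution: C(t) = C_in + (C₀ − C_in) e^(−t/τ).
C(27.9) = 3.76 + (0.123 − 3.76)·e^(−27.9/59.036) = 3.76 + (-3.6370)·0.62338 = 1.4928 mol/L.

1.49 mol/L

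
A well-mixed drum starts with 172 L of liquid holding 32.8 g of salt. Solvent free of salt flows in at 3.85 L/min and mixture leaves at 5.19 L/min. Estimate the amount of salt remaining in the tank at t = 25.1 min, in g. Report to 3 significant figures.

Total volume: dV/dt = Q_in − Q_out = -1.3400 L/min, so V(t) = 172 − 1.3400 t and V(25.1) = 138.37 L.
Solute balance: dm/dt = 0 − Q_out C = −Q_out m/V(t).
dm/m = −Q_out dt/(V₀ − 1.3400 t); integrating gives ln(m/m₀) = −(Q_out/(Q_in−Q_out)) ln(V/V₀).
m = m₀ (V₀/V)^(Q_out/(Q_in−Q_out)) = 32.8 × (172/138.37)^(-3.8731) = 14.121 g.

14.1 g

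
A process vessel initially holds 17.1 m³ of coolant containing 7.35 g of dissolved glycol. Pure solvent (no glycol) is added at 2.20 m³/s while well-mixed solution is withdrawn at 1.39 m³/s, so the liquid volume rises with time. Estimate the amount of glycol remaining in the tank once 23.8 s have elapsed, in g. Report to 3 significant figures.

Let m(t) be the amount of glycol. Volume: V(t) = V₀ + (Q_in − Q_out) t = 17.1 + 0.81000 t; V(23.8) = 36.378 m³.
Solute balance: dm/dt = 0 − Q_out C = −Q_out m/V(t).
Separate: dm/m = −Q_out dt/V(t) ⇒ ln(m/m₀) = −(Q_out/(Q_in−Q_out)) ln(V/V₀).
m = m₀ (V₀/V)^(Q_out/(Q_in−Q_out)) = 7.35 × (17.1/36.378)^(1.7160) = 2.0123 g.

2.01 g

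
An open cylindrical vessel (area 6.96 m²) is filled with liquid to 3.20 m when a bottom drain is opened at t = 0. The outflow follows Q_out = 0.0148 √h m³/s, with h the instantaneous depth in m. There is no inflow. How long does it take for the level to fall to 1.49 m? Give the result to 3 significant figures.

Volume balance on the tank: A dh/dt = −0.0148 √h.
∫ h^(−1/2) dh = −(0.0148/A) ∫ dt, giving 2√h = 2√h₀ − (0.0148/A) t.
t = 2A(√h₀ − √h)/0.0148 = 2·6.96·(√3.20 − √1.49)/0.0148
  = 13.920 × (1.7889 − 1.2207) / 0.0148 = 534.41 s.

534 s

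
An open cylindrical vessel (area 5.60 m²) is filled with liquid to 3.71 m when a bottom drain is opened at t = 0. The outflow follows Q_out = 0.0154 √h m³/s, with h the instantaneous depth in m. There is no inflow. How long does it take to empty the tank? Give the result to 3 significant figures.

A dh/dt = −Q_out = −0.0154 √h.
∫ h^(−1/2) dh = −(0.0154/A) ∫ dt, giving 2√h = 2√h₀ − (0.0154/A) t.
Tank is empty when √h = 0: t_empty = 2A√h₀/0.0154.
t_empty = 2·5.60·√3.71/0.0154 = 11.200·1.9261/0.0154 = 1400.8 s.

1400 s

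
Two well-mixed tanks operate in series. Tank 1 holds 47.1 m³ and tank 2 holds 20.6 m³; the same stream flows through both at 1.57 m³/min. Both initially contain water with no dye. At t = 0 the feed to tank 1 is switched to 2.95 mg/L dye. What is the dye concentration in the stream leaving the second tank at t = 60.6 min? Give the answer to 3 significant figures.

2.28 mg/L

Species balance on tank i: dCᵢ/dt = (Cᵢ₋₁ − Cᵢ)/τᵢ with τᵢ = Vᵢ/Q.
τ₁ = 47.1/1.57 = 30.000 min; τ₂ = 20.6/1.57 = 13.121 min.
Solving the cascade with C₁(0)=C₂(0)=0 gives C₂(t) = C_in[1 − (τ₁ e^(−t/τ₁) − τ₂ e^(−t/τ₂))/(τ₁ − τ₂)].
At t = 60.6: e^(−t/τ₁) = 0.13266, e^(−t/τ₂) = 0.0098672.
C₂ = 2.95·[1 − (30.000·0.13266 − 13.121·0.0098672)/(16.879)] = 2.95·0.77189 = 2.2771 mg/L.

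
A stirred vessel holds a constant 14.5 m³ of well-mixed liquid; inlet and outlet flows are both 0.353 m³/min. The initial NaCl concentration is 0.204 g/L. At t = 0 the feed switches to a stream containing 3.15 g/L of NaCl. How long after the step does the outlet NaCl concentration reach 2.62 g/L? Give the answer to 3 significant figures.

70.5 min

Unsteady species balance (constant V, well mixed): V dC/dt = Q(C_in − C), so τ = V/Q = 41.076 min.
C(t) = C_in + (C₀ − C_in) e^(−t/τ). Set C = 2.62 and solve for t:
e^(−t/τ) = (C − C_in)/(C₀ − C_in) = (2.62 − 3.15)/(0.204 − 3.15) = 0.17990
t = −τ ln(…) = 41.076 × 1.7153 = 70.460 min.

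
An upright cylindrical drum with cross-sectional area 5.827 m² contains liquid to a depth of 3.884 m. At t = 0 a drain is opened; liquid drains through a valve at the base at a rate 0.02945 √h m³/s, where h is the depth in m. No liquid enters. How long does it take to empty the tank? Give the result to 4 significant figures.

Accumulation of liquid (constant cross-section A): A dh/dt = −0.02945 √h.
This is separable: 2 d(√h)/dt = −0.02945/A, so √h = √h₀ − (0.02945/(2A)) t.
Tank is empty when √h = 0: t_empty = 2A√h₀/0.02945.
t_empty = 2·5.827·√3.884/0.02945 = 11.6540·1.97079/0.02945 = 779.883 s.

779.9 s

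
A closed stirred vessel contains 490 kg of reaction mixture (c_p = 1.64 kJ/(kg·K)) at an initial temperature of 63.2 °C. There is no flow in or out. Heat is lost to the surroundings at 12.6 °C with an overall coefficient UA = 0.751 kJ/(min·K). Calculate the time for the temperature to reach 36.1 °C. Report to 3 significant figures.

Lumped-capacitance energy balance: M c_p dT/dt = UA(T_amb − T).
τ = M c_p/UA = 1070.0 min; T_ss = T_amb = 12.600 °C.
T(t) = T_ss + (T₀ − T_ss)e^(−t/τ); set T = 36.1:
t = −τ ln[(T − T_ss)/(T₀ − T_ss)] = −1070.0 · ln(0.46443) = 820.67 min.

821 min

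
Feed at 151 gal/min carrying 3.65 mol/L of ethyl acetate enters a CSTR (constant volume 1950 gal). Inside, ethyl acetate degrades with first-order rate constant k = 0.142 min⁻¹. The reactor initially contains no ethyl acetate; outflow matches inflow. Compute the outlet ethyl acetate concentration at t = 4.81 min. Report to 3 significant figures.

V dC/dt = Q(C_in − C) − k V C.
This is linear with rate a = Q/V + k = 0.21944 min⁻¹.
C_ss = Q C_in/(Q + kV) = 1.2880 mol/L; C(t) = C_ss + (C₀ − C_ss) e^(−a t).
C(4.81) = 1.2880 + (-1.2880)·e^(−0.21944·4.81) = 1.2880 + (-1.2880)·0.34802 = 0.83977 mol/L.

0.840 mol/L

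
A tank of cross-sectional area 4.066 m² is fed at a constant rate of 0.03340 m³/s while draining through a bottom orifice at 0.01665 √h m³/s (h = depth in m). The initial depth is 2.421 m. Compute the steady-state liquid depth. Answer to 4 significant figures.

4.024 m

Accumulation of liquid (constant cross-section A): A dh/dt = Q_in − 0.01665 √h. At steady state dh/dt = 0:
Q_in = 0.01665 √h_ss ⇒ √h_ss = 0.03340/0.01665 = 2.00601.
h_ss = 2.00601² = 4.02406 m. (Since h₀ = 2.421 m < h_ss, the level will rise toward this value.)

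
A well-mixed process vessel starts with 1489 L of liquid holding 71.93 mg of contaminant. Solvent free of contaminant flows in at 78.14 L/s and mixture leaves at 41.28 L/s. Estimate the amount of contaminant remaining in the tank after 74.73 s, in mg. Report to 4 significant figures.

Total volume: dV/dt = Q_in − Q_out = 36.8600 L/s, so V(t) = 1489 + 36.8600 t and V(74.73) = 4243.55 L.
Solute balance: dm/dt = 0 − Q_out C = −Q_out m/V(t).
Separate: dm/m = −Q_out dt/V(t) ⇒ ln(m/m₀) = −(Q_out/(Q_in−Q_out)) ln(V/V₀).
m = m₀ (V₀/V)^(Q_out/(Q_in−Q_out)) = 71.93 × (1489/4243.55)^(1.11991) = 22.2605 mg.

22.26 mg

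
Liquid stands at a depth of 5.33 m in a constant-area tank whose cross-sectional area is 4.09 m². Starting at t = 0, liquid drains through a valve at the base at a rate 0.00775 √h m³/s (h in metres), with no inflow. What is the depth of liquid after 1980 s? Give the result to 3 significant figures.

With no inflow, A dh/dt = −0.00775 √h.
This is separable: 2 d(√h)/dt = −0.00775/A, so √h = √h₀ − (0.00775/(2A)) t.
√h = √5.33 − 0.00775·1980/(2·4.09) = 2.3087 − 1.8759 = 0.43276.
h = 0.43276² = 0.18728 m.

0.187 m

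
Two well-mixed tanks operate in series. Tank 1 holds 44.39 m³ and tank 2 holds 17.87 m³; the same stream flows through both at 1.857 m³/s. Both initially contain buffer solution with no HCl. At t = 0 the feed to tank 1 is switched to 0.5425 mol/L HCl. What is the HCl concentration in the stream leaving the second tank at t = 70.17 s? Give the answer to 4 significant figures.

Time constants: τᵢ = Vᵢ/Q for each well-mixed tank.
τ₁ = 44.39/1.857 = 23.9041 s; τ₂ = 17.87/1.857 = 9.62305 s.
Tank 1: C₁ = C_in(1 − e^(−t/τ₁)). Tank 2 (τ₁ ≠ τ₂): C₂ = C_in[1 − (τ₁ e^(−t/τ₁) − τ₂ e^(−t/τ₂))/(τ₁ − τ₂)].
At t = 70.17: e^(−t/τ₁) = 0.0531055, e^(−t/τ₂) = 0.000681054.
C₂ = 0.5425·[1 − (23.9041·0.0531055 − 9.62305·0.000681054)/(14.2811)] = 0.5425·0.911569 = 0.494526 mol/L.

0.4945 mol/L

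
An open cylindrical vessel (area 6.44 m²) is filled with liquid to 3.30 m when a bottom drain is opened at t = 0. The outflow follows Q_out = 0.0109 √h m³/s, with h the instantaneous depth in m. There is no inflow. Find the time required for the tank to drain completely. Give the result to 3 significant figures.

A dh/dt = −Q_out = −0.0109 √h.
∫ h^(−1/2) dh = −(0.0109/A) ∫ dt, giving 2√h = 2√h₀ − (0.0109/A) t.
Set h = 0: 2√h₀ = (0.0109/A) t_empty ⇒ t_empty = 2A√h₀/0.0109.
t_empty = 2·6.44·√3.30/0.0109 = 12.880·1.8166/0.0109 = 2146.6 s.

2150 s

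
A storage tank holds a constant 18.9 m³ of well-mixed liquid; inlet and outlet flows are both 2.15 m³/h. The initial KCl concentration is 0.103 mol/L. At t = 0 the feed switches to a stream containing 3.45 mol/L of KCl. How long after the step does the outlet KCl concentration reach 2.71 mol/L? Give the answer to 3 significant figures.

Accumulation = in − out for the solute gives V dC/dt = Q(C_in − C), so τ = V/Q = 8.7907 h.
C(t) = C_in + (C₀ − C_in) e^(−t/τ). Set C = 2.71 and solve for t:
e^(−t/τ) = (C − C_in)/(C₀ − C_in) = (2.71 − 3.45)/(0.103 − 3.45) = 0.22109
t = −τ ln(…) = 8.7907 × 1.5092 = 13.267 h.

13.3 h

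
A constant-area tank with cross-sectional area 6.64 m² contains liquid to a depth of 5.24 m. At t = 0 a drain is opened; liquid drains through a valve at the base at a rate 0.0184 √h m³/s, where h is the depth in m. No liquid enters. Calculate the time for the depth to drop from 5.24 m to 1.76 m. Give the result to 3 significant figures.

695 s

A dh/dt = −Q_out = −0.0184 √h.
This is separable: 2 d(√h)/dt = −0.0184/A, so √h = √h₀ − (0.0184/(2A)) t.
t = 2A(√h₀ − √h)/0.0184 = 2·6.64·(√5.24 − √1.76)/0.0184
  = 13.280 × (2.2891 − 1.3266) / 0.0184 = 694.64 s.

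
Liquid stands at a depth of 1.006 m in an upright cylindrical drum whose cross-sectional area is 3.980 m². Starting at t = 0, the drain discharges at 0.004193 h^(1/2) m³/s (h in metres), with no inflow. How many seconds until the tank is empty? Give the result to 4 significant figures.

Unsteady balance on liquid volume: A dh/dt = −0.004193 √h.
∫ h^(−1/2) dh = −(0.004193/A) ∫ dt, giving 2√h = 2√h₀ − (0.004193/A) t.
Set h = 0: 2√h₀ = (0.004193/A) t_empty ⇒ t_empty = 2A√h₀/0.004193.
t_empty = 2·3.980·√1.006/0.004193 = 7.96000·1.00300/0.004193 = 1904.09 s.

1904 s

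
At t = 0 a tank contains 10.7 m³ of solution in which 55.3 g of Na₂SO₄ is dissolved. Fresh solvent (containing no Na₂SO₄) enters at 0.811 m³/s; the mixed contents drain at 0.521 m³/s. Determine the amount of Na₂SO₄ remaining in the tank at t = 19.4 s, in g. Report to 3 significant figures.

25.9 g

Let m(t) be the amount of Na₂SO₄. Volume: V(t) = V₀ + (Q_in − Q_out) t = 10.7 + 0.29000 t; V(19.4) = 16.326 m³.
No Na₂SO₄ enters, so dm/dt = −Q_out · (m/V).
Separate: dm/m = −Q_out dt/V(t) ⇒ ln(m/m₀) = −(Q_out/(Q_in−Q_out)) ln(V/V₀).
m = m₀ (V₀/V)^(Q_out/(Q_in−Q_out)) = 55.3 × (10.7/16.326)^(1.7966) = 25.886 g.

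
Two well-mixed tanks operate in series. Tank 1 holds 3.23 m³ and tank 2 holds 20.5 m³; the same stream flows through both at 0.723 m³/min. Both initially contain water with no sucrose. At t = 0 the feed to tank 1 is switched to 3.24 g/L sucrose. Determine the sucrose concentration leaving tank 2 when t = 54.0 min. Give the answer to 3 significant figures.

2.67 g/L

Each tank obeys Vᵢ dCᵢ/dt = Q(Cᵢ₋₁ − Cᵢ), so τᵢ = Vᵢ/Q.
τ₁ = 3.23/0.723 = 4.4675 min; τ₂ = 20.5/0.723 = 28.354 min.
Solving the cascade with C₁(0)=C₂(0)=0 gives C₂(t) = C_in[1 − (τ₁ e^(−t/τ₁) − τ₂ e^(−t/τ₂))/(τ₁ − τ₂)].
At t = 54.0: e^(−t/τ₁) = 5.6305e-06, e^(−t/τ₂) = 0.14890.
C₂ = 3.24·[1 − (4.4675·5.6305e-06 − 28.354·0.14890)/(-23.887)] = 3.24·0.82325 = 2.6673 g/L.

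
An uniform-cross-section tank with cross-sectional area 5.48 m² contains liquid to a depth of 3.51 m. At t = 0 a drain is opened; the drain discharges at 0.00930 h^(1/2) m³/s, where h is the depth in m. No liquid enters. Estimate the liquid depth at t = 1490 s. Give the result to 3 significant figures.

0.371 m

Mass balance (ρ constant): A dh/dt = −0.00930 √h.
Separate and integrate: 2(√h − √h₀) = −(0.00930/A) t.
√h = √3.51 − 0.00930·1490/(2·5.48) = 1.8735 − 1.2643 = 0.60917.
h = 0.60917² = 0.37109 m.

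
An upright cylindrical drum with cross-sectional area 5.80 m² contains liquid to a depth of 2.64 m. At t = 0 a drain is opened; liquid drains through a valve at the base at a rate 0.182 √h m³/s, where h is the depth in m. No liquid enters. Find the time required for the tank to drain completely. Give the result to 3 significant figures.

With no inflow, A dh/dt = −0.182 √h.
Separate and integrate: 2(√h − √h₀) = −(0.182/A) t.
Set h = 0: 2√h₀ = (0.182/A) t_empty ⇒ t_empty = 2A√h₀/0.182.
t_empty = 2·5.80·√2.64/0.182 = 11.600·1.6248/0.182 = 103.56 s.

104 s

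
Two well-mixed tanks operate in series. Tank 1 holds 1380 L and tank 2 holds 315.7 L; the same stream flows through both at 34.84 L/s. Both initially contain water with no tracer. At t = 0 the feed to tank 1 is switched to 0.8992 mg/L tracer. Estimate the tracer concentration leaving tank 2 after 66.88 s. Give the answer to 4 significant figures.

Time constants: τᵢ = Vᵢ/Q for each well-mixed tank.
τ₁ = 1380/34.84 = 39.6096 s; τ₂ = 315.7/34.84 = 9.06142 s.
Tank 1: C₁ = C_in(1 − e^(−t/τ₁)). Tank 2 (τ₁ ≠ τ₂): C₂ = C_in[1 − (τ₁ e^(−t/τ₁) − τ₂ e^(−t/τ₂))/(τ₁ − τ₂)].
At t = 66.88: e^(−t/τ₁) = 0.184801, e^(−t/τ₂) = 0.000623140.
C₂ = 0.8992·[1 − (39.6096·0.184801 − 9.06142·0.000623140)/(30.5482)] = 0.8992·0.760567 = 0.683902 mg/L.

0.6839 mg/L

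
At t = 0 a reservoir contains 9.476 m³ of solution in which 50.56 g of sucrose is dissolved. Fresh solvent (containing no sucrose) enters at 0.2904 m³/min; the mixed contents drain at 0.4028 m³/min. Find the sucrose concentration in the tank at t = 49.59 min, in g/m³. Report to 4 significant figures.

Total volume: dV/dt = Q_in − Q_out = -0.112400 m³/min, so V(t) = 9.476 − 0.112400 t and V(49.59) = 3.90208 m³.
No sucrose enters, so dm/dt = −Q_out · (m/V).
dm/m = −Q_out dt/(V₀ − 0.112400 t); integrating gives ln(m/m₀) = −(Q_out/(Q_in−Q_out)) ln(V/V₀).
m = m₀ (V₀/V)^(Q_out/(Q_in−Q_out)) = 50.56 × (9.476/3.90208)^(-3.58363) = 2.10345 g.
C = m/V = 2.10345/3.90208 = 0.539059 g/m³.

0.5391 g/m³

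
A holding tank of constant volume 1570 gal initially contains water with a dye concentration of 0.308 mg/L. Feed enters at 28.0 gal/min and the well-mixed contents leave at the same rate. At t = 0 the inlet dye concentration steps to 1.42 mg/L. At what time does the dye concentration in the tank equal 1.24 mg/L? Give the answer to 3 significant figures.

102 min

Species balance: V dC/dt = Q(C_in − C) ⇒ τ = V/Q = 56.071 min.
C(t) = C_in + (C₀ − C_in) e^(−t/τ). Set C = 1.24 and solve for t:
e^(−t/τ) = (C − C_in)/(C₀ − C_in) = (1.24 − 1.42)/(0.308 − 1.42) = 0.16187
t = −τ ln(…) = 56.071 × 1.8210 = 102.10 min.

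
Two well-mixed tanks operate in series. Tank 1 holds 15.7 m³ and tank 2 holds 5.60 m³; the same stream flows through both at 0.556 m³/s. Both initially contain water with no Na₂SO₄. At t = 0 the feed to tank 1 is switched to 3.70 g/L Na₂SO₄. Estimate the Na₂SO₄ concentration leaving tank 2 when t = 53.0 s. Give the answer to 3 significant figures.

2.83 g/L

Time constants: τᵢ = Vᵢ/Q for each well-mixed tank.
τ₁ = 15.7/0.556 = 28.237 s; τ₂ = 5.60/0.556 = 10.072 s.
Tank 1: C₁ = C_in(1 − e^(−t/τ₁)). Tank 2 (τ₁ ≠ τ₂): C₂ = C_in[1 − (τ₁ e^(−t/τ₁) − τ₂ e^(−t/τ₂))/(τ₁ − τ₂)].
At t = 53.0: e^(−t/τ₁) = 0.15306, e^(−t/τ₂) = 0.0051842.
C₂ = 3.70·[1 − (28.237·0.15306 − 10.072·0.0051842)/(18.165)] = 3.70·0.76495 = 2.8303 g/L.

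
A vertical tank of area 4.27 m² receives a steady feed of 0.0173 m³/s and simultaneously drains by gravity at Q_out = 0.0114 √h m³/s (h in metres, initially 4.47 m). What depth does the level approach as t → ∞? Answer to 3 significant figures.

2.30 m

Level balance: A dh/dt = 0.0173 − 0.0114 √h. Setting dh/dt = 0:
Q_in = 0.0114 √h_ss ⇒ √h_ss = 0.0173/0.0114 = 1.5175.
h_ss = 1.5175² = 2.3029 m. (Since h₀ = 4.47 m > h_ss, the level will fall toward this value.)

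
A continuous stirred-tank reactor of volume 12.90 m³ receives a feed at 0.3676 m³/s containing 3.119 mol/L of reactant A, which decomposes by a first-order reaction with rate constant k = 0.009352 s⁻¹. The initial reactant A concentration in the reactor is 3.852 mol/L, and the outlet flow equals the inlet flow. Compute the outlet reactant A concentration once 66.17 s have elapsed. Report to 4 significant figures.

2.471 mol/L

Species balance: V dC/dt = Q C_in − Q C − k V C.
This is linear with rate a = Q/V + k = 0.0378481 s⁻¹.
C_ss = Q C_in/(Q + kV) = 2.34832 mol/L; C(t) = C_ss + (C₀ − C_ss) e^(−a t).
C(66.17) = 2.34832 + (1.50368)·e^(−0.0378481·66.17) = 2.34832 + (1.50368)·0.0817238 = 2.47120 mol/L.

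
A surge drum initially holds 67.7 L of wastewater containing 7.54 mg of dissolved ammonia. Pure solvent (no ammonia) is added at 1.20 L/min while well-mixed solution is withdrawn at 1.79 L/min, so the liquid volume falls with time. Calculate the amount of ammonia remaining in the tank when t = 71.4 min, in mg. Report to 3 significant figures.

Let m(t) be the amount of ammonia. Volume: V(t) = V₀ + (Q_in − Q_out) t = 67.7 − 0.59000 t; V(71.4) = 25.574 L.
Solute balance: dm/dt = 0 − Q_out C = −Q_out m/V(t).
dm/m = −Q_out dt/(V₀ − 0.59000 t); integrating gives ln(m/m₀) = −(Q_out/(Q_in−Q_out)) ln(V/V₀).
m = m₀ (V₀/V)^(Q_out/(Q_in−Q_out)) = 7.54 × (67.7/25.574)^(-3.0339) = 0.39325 mg.

0.393 mg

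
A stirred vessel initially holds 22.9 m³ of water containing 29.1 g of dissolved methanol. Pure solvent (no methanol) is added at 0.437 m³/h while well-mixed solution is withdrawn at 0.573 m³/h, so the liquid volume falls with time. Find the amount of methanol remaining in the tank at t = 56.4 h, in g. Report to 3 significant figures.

5.22 g

Let m(t) be the amount of methanol. Volume: V(t) = V₀ + (Q_in − Q_out) t = 22.9 − 0.13600 t; V(56.4) = 15.230 m³.
No methanol enters, so dm/dt = −Q_out · (m/V).
dm/m = −Q_out dt/(V₀ − 0.13600 t); integrating gives ln(m/m₀) = −(Q_out/(Q_in−Q_out)) ln(V/V₀).
m = m₀ (V₀/V)^(Q_out/(Q_in−Q_out)) = 29.1 × (22.9/15.230)^(-4.2132) = 5.2183 g.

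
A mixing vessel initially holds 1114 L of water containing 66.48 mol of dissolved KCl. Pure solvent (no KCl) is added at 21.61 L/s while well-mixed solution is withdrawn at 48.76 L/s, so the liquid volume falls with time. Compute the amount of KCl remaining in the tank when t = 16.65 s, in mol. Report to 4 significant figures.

Let m(t) be the amount of KCl. Volume: V(t) = V₀ + (Q_in − Q_out) t = 1114 − 27.1500 t; V(16.65) = 661.953 L.
No KCl enters, so dm/dt = −Q_out · (m/V).
dm/m = −Q_out dt/(V₀ − 27.1500 t); integrating gives ln(m/m₀) = −(Q_out/(Q_in−Q_out)) ln(V/V₀).
m = m₀ (V₀/V)^(Q_out/(Q_in−Q_out)) = 66.48 × (1114/661.953)^(-1.79595) = 26.1037 mol.

26.10 mol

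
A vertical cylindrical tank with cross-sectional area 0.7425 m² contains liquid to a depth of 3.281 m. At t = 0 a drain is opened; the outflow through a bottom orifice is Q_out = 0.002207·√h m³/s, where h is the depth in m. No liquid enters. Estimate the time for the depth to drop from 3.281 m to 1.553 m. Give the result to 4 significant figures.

380.3 s

Mass balance (ρ constant): A dh/dt = −0.002207 √h.
Separate and integrate: 2(√h − √h₀) = −(0.002207/A) t.
t = 2A(√h₀ − √h)/0.002207 = 2·0.7425·(√3.281 − √1.553)/0.002207
  = 1.48500 × (1.81135 − 1.24619) / 0.002207 = 380.272 s.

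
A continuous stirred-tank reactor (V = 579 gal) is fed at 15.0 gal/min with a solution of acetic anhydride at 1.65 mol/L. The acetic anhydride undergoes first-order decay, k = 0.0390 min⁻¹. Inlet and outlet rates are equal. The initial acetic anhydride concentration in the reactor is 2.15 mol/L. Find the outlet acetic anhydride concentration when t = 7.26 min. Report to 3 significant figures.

1.59 mol/L

Accumulation = in − out − consumed: V dC/dt = Q C_in − Q C − k V C.
This is linear with rate a = Q/V + k = 0.064907 min⁻¹.
C_ss = Q C_in/(Q + kV) = 0.65858 mol/L; C(t) = C_ss + (C₀ − C_ss) e^(−a t).
C(7.26) = 0.65858 + (1.4914)·e^(−0.064907·7.26) = 0.65858 + (1.4914)·0.62424 = 1.5896 mol/L.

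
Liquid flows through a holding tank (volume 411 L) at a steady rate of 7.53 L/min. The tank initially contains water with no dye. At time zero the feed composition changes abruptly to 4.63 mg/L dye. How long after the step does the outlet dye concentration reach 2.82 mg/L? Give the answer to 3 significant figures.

51.3 min

Species balance: V dC/dt = Q(C_in − C) ⇒ τ = V/Q = 54.582 min.
C(t) = C_in + (C₀ − C_in) e^(−t/τ). Set C = 2.82 and solve for t:
e^(−t/τ) = (C − C_in)/(C₀ − C_in) = (2.82 − 4.63)/(0 − 4.63) = 0.39093
t = −τ ln(…) = 54.582 × 0.93923 = 51.265 min.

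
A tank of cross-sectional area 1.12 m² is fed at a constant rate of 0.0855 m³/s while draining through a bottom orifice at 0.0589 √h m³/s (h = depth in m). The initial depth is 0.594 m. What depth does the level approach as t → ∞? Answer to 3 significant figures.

2.11 m

Accumulation of liquid (constant cross-section A): A dh/dt = Q_in − 0.0589 √h. At steady state dh/dt = 0:
Q_in = 0.0589 √h_ss ⇒ √h_ss = 0.0855/0.0589 = 1.4516.
h_ss = 1.4516² = 2.1072 m. (Since h₀ = 0.594 m < h_ss, the level will rise toward this value.)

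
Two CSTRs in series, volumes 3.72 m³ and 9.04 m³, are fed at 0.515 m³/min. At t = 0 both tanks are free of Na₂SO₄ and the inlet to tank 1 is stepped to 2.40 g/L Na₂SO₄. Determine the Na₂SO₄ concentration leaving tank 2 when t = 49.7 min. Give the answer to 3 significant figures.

2.16 g/L

Each tank obeys Vᵢ dCᵢ/dt = Q(Cᵢ₋₁ − Cᵢ), so τᵢ = Vᵢ/Q.
τ₁ = 3.72/0.515 = 7.2233 min; τ₂ = 9.04/0.515 = 17.553 min.
Tank 1: C₁ = C_in(1 − e^(−t/τ₁)). Tank 2 (τ₁ ≠ τ₂): C₂ = C_in[1 − (τ₁ e^(−t/τ₁) − τ₂ e^(−t/τ₂))/(τ₁ − τ₂)].
At t = 49.7: e^(−t/τ₁) = 0.0010276, e^(−t/τ₂) = 0.058933.
C₂ = 2.40·[1 − (7.2233·0.0010276 − 17.553·0.058933)/(-10.330)] = 2.40·0.90058 = 2.1614 g/L.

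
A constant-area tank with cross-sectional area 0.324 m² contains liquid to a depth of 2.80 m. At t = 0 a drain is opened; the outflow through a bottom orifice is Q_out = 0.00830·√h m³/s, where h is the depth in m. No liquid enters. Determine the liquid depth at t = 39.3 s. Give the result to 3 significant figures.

1.37 m

With no inflow, A dh/dt = −0.00830 √h.
∫ h^(−1/2) dh = −(0.00830/A) ∫ dt, giving 2√h = 2√h₀ − (0.00830/A) t.
√h = √2.80 − 0.00830·39.3/(2·0.324) = 1.6733 − 0.50338 = 1.1699.
h = 1.1699² = 1.3688 m.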